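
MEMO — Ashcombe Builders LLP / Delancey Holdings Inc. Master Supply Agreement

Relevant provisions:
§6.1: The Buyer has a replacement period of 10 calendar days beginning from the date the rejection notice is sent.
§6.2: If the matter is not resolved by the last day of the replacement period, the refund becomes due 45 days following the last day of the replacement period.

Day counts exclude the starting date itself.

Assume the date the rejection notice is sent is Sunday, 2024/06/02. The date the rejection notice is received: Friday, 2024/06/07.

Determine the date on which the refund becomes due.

Adding 10 calendar days to 2024/06/02 gives 2024/06/12, which is the last day of the replacement period.
The date on which the refund becomes due: 2024/06/12 + 45 days = 2024/07/27.

2024/07/27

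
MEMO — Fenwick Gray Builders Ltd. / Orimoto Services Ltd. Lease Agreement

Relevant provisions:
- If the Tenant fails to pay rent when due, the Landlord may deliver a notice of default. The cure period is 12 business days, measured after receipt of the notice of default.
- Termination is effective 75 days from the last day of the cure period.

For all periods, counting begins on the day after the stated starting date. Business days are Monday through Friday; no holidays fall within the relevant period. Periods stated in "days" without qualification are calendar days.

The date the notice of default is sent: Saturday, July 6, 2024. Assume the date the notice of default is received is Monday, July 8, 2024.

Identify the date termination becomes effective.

October 7, 2024

The last day of the cure period: 12 business days after Monday, July 8, 2024, skipping weekends — Jul 9, Jul 10, Jul 11, Jul 12, …, Jul 22, Jul 23, Jul 24 — lands on Wednesday, July 24, 2024.
The date termination becomes effective: July 24, 2024 + 75 days = October 7, 2024.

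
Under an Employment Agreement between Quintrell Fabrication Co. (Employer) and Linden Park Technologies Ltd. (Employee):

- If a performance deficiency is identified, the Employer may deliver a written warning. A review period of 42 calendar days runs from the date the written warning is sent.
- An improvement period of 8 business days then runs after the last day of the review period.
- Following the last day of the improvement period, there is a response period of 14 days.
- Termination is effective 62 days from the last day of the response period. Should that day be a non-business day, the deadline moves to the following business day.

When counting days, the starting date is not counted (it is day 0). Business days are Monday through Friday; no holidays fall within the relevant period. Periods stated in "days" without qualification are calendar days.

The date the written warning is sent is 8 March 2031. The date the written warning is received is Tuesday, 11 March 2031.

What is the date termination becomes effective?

The last day of the review period: 42 calendar days after 8 March 2031 is 19 April 2031.
The last day of the improvement period: 8 business days after Saturday, 19 April 2031, skipping weekends — Apr 21, Apr 22, Apr 23, Apr 24, Apr 25, Apr 28, Apr 29, Apr 30 — lands on Wednesday, 30 April 2031.
The last day of the response period: 14 calendar days after 30 April 2031 is 14 May 2031.
The date termination becomes effective: 14 May 2031 + 62 days = 15 July 2031. 15 July 2031 is a Tuesday, so no roll-forward applies.

15 July 2031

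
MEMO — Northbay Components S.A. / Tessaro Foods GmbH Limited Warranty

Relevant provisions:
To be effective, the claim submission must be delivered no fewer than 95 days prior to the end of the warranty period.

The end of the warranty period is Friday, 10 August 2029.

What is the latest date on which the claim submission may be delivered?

7 May 2029

10 August 2029 minus 95 days is 7 May 2029.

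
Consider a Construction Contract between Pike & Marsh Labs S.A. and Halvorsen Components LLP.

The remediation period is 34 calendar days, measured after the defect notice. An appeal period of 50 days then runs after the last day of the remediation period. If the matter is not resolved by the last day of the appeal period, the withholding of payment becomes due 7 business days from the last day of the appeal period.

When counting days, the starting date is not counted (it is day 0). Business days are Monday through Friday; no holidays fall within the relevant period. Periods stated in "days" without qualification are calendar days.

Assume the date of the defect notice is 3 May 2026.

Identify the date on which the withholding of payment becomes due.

4 August 2026

The last day of the remediation period: 34 calendar days after 3 May 2026 is 6 June 2026.
Adding 50 calendar days to 6 June 2026 gives 26 July 2026, which is the last day of the appeal period.
The date on which the withholding of payment becomes due: 7 business days after Sunday, 26 July 2026, skipping weekends — Jul 27, Jul 28, Jul 29, Jul 30, Jul 31, Aug 3, Aug 4 — lands on Tuesday, 4 August 2026.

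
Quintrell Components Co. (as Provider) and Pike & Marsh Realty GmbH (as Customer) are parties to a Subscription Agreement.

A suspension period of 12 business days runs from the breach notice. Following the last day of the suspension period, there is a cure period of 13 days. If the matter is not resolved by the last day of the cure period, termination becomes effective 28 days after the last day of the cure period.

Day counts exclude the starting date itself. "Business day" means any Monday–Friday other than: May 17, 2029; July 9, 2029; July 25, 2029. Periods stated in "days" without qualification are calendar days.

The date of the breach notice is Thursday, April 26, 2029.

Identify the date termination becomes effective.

From Thursday, April 26, 2029, 12 business days (Apr 27, Apr 30, May 1, May 2, …, May 10, May 11, May 14, skipping weekends) brings us to Monday, May 14, 2029, which is the last day of the suspension period.
The last day of the cure period: 13 calendar days after May 14, 2029 is May 27, 2029.
Adding 28 calendar days to May 27, 2029 gives June 24, 2029, which is the date termination becomes effective.

June 24, 2029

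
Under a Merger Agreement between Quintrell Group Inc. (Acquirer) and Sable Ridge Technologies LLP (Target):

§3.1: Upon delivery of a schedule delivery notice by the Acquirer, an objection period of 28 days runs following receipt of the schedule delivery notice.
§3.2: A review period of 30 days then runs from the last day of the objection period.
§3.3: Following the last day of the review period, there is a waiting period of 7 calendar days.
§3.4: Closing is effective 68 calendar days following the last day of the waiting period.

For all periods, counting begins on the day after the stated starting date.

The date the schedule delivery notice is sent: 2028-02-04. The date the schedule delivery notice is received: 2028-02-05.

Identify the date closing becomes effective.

2028-06-17

The last day of the objection period: 2028-02-05 + 28 days = 2028-03-04.
The last day of the review period: 2028-03-04 + 30 days = 2028-04-03.
Adding 7 calendar days to 2028-04-03 gives 2028-04-10, which is the last day of the waiting period.
Adding 68 calendar days to 2028-04-10 gives 2028-06-17, which is the date closing becomes effective.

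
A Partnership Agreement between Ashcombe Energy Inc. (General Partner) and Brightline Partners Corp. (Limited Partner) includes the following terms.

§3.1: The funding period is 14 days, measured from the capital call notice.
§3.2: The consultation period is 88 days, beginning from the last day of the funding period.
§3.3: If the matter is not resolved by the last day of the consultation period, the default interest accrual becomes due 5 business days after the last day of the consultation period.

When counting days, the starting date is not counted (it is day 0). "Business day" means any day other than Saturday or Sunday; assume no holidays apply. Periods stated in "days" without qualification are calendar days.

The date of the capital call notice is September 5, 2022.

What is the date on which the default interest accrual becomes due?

December 23, 2022

The last day of the funding period: September 5, 2022 + 14 days = September 19, 2022.
The last day of the consultation period: September 19, 2022 + 88 days = December 16, 2022.
From Friday, December 16, 2022, 5 business days (Dec 19, Dec 20, Dec 21, Dec 22, Dec 23, skipping weekends) brings us to Friday, December 23, 2022, which is the date on which the default interest accrual becomes due.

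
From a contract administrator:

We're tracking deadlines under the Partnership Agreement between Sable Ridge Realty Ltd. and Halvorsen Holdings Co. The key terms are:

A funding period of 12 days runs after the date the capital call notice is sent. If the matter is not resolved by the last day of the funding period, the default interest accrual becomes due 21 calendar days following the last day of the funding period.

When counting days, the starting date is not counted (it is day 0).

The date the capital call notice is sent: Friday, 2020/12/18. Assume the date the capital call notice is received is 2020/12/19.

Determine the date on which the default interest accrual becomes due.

Adding 12 calendar days to 2020/12/18 gives 2020/12/30, which is the last day of the funding period.
The date on which the default interest accrual becomes due: 21 calendar days after 2020/12/30 is 2021/01/20.

2021/01/20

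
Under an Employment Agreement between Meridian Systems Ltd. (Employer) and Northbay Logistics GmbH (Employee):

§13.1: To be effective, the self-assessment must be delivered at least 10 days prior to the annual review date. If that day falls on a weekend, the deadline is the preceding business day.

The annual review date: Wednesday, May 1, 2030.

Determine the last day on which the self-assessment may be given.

Apr 19, 2030

May 1, 2030 minus 10 days is Apr 21, 2030. That is a Sunday, so the deadline moves back to Friday, Apr 19, 2030.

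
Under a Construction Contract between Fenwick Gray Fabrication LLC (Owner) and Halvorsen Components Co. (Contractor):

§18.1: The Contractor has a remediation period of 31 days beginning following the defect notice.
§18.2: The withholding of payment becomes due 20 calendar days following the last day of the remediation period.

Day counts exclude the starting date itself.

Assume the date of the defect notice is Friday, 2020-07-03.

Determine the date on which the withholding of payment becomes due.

The last day of the remediation period: 2020-07-03 + 31 days = 2020-08-03.
The date on which the withholding of payment becomes due: 2020-08-03 + 20 days = 2020-08-23.

2020-08-23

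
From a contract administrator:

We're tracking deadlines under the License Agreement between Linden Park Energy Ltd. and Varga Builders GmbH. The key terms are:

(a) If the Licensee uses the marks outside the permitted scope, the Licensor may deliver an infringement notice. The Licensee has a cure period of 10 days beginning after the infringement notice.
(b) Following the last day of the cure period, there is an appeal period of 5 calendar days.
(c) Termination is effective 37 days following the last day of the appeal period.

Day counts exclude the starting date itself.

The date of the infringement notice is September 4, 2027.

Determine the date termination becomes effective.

The last day of the cure period: 10 calendar days after September 4, 2027 is September 14, 2027.
Adding 5 calendar days to September 14, 2027 gives September 19, 2027, which is the last day of the appeal period.
The date termination becomes effective: 37 calendar days after September 19, 2027 is October 26, 2027.

October 26, 2027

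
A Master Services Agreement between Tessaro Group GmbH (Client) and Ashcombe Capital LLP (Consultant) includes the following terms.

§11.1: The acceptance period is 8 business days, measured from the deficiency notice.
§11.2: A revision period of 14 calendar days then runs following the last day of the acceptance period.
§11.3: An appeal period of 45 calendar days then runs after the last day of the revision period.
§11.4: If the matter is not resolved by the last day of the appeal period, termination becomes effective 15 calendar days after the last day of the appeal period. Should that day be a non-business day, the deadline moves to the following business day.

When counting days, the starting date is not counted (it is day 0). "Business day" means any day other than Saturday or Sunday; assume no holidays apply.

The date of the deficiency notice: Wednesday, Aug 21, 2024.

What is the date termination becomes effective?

Nov 15, 2024

The last day of the acceptance period: 8 business days after Wednesday, Aug 21, 2024, skipping weekends — Aug 22, Aug 23, Aug 26, Aug 27, Aug 28, Aug 29, Aug 30, Sep 2 — lands on Monday, Sep 2, 2024.
The last day of the revision period: Sep 2, 2024 + 14 days = Sep 16, 2024.
The last day of the appeal period: 45 calendar days after Sep 16, 2024 is Oct 31, 2024.
The date termination becomes effective: 15 calendar days after Oct 31, 2024 is Nov 15, 2024. Nov 15, 2024 is a Friday, so no roll-forward applies.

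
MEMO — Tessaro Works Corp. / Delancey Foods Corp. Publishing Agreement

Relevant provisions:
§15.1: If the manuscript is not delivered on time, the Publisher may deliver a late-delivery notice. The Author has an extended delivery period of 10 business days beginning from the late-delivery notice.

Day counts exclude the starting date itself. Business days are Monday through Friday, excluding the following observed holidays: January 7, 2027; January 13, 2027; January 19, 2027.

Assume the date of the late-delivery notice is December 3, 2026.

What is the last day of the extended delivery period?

December 17, 2026

The last day of the extended delivery period: counting 10 business days from Thursday, December 3, 2026 (Dec 4, Dec 7, Dec 8, Dec 9, Dec 10, Dec 11, Dec 14, Dec 15, Dec 16, Dec 17, skipping weekends) reaches Thursday, December 17, 2026.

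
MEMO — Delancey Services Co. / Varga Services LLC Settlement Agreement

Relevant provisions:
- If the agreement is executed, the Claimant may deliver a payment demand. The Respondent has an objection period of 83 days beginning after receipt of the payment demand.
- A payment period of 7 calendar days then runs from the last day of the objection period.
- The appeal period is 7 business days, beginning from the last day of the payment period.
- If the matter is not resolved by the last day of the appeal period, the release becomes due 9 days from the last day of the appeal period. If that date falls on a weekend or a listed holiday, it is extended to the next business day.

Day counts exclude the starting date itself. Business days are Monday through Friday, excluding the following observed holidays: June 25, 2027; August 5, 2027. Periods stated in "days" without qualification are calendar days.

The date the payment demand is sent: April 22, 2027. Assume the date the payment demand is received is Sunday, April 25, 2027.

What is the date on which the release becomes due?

The last day of the objection period: 83 calendar days after April 25, 2027 is July 17, 2027.
The last day of the payment period: 7 calendar days after July 17, 2027 is July 24, 2027.
The last day of the appeal period: 7 business days after Saturday, July 24, 2027, skipping weekends — Jul 26, Jul 27, Jul 28, Jul 29, Jul 30, Aug 2, Aug 3 — lands on Tuesday, August 3, 2027.
Adding 9 calendar days to August 3, 2027 gives August 12, 2027, which is the date on which the release becomes due. August 12, 2027 is a Thursday and is not a listed holiday, so no roll-forward applies.

August 12, 2027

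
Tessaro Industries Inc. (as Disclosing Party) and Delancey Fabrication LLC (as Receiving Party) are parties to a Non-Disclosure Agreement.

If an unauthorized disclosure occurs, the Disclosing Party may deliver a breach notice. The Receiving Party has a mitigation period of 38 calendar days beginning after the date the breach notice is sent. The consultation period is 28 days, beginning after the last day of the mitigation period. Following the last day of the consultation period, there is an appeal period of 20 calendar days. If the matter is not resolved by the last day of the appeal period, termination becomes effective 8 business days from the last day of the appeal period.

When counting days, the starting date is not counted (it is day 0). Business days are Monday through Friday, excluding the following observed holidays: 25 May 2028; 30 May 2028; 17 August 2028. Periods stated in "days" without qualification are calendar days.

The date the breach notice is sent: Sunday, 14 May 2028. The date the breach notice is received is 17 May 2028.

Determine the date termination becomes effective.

The last day of the mitigation period: 14 May 2028 + 38 days = 21 June 2028.
The last day of the consultation period: 21 June 2028 + 28 days = 19 July 2028.
The last day of the appeal period: 20 calendar days after 19 July 2028 is 8 August 2028.
The date termination becomes effective: counting 8 business days from Tuesday, 8 August 2028 (Aug 9, Aug 10, Aug 11, Aug 14, Aug 15, Aug 16, Aug 18, Aug 21, skipping weekends and the listed holiday on Aug 17) reaches Monday, 21 August 2028.

21 August 2028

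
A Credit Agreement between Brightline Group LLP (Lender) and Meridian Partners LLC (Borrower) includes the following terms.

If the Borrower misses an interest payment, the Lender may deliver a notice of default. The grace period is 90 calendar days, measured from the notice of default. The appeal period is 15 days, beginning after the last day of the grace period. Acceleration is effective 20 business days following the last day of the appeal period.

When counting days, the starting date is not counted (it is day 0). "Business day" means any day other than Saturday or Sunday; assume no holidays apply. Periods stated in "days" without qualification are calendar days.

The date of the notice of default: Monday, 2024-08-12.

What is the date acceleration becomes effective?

The last day of the grace period: 90 calendar days after 2024-08-12 is 2024-11-10.
Adding 15 calendar days to 2024-11-10 gives 2024-11-25, which is the last day of the appeal period.
The date acceleration becomes effective: counting 20 business days from Monday, 2024-11-25 (Nov 26, Nov 27, Nov 28, Nov 29, …, Dec 19, Dec 20, Dec 23, skipping weekends) reaches Monday, 2024-12-23.

2024-12-23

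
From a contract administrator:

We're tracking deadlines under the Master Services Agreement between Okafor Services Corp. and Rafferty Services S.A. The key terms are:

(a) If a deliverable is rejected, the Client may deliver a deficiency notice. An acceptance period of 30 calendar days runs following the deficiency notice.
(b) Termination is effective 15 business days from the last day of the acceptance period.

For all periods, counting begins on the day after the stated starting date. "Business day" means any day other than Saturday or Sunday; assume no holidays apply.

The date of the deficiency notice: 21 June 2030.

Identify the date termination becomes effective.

Adding 30 calendar days to 21 June 2030 gives 21 July 2030, which is the last day of the acceptance period.
From Sunday, 21 July 2030, 15 business days (Jul 22, Jul 23, Jul 24, Jul 25, …, Aug 7, Aug 8, Aug 9, skipping weekends) brings us to Friday, 9 August 2030, which is the date termination becomes effective.

9 August 2030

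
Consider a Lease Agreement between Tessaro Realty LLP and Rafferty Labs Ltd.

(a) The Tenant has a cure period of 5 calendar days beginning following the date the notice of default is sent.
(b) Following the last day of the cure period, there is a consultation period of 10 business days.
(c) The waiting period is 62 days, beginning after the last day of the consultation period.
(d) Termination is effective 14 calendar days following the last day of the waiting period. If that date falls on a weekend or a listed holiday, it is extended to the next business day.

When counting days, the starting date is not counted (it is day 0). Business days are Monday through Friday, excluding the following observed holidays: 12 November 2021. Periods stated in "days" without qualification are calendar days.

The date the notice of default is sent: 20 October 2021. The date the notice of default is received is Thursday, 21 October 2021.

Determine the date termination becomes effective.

24 January 2022

The last day of the cure period: 20 October 2021 + 5 days = 25 October 2021.
The last day of the consultation period: counting 10 business days from Monday, 25 October 2021 (Oct 26, Oct 27, Oct 28, Oct 29, Nov 1, Nov 2, Nov 3, Nov 4, Nov 5, Nov 8, skipping weekends) reaches Monday, 8 November 2021.
The last day of the waiting period: 8 November 2021 + 62 days = 9 January 2022.
The date termination becomes effective: 14 calendar days after 9 January 2022 is 23 January 2022. That falls on a Sunday, so it rolls to the next business day, Monday, 24 January 2022.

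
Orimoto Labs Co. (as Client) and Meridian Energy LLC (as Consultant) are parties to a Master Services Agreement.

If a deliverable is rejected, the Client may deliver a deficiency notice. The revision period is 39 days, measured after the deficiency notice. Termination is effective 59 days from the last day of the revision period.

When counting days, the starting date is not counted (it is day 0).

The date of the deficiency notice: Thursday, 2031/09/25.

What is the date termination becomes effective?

2032/01/01

The last day of the revision period: 39 calendar days after 2031/09/25 is 2031/11/03.
Adding 59 calendar days to 2031/11/03 gives 2032/01/01, which is the date termination becomes effective.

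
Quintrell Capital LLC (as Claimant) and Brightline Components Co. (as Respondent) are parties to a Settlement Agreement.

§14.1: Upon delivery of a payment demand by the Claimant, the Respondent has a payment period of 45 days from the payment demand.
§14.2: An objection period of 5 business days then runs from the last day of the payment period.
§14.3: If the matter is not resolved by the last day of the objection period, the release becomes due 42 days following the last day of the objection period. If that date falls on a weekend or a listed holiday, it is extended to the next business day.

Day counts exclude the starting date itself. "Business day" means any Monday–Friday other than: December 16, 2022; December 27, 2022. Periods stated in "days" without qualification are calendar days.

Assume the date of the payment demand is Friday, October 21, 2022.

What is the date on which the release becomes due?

The last day of the payment period: 45 calendar days after October 21, 2022 is December 5, 2022.
From Monday, December 5, 2022, 5 business days (Dec 6, Dec 7, Dec 8, Dec 9, Dec 12, skipping weekends) brings us to Monday, December 12, 2022, which is the last day of the objection period.
Adding 42 calendar days to December 12, 2022 gives January 23, 2023, which is the date on which the release becomes due. January 23, 2023 is a Monday and is not a listed holiday, so no roll-forward applies.

January 23, 2023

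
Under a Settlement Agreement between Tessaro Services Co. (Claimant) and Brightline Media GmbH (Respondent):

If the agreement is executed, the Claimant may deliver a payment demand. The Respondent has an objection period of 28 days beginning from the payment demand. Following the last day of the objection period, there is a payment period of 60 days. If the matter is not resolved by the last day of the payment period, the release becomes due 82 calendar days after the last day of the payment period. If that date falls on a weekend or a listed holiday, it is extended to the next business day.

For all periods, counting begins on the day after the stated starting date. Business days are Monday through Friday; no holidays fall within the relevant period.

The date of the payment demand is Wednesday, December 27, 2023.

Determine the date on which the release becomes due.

June 14, 2024

Adding 28 calendar days to December 27, 2023 gives January 24, 2024, which is the last day of the objection period.
The last day of the payment period: 60 calendar days after January 24, 2024 is March 24, 2024.
The date on which the release becomes due: March 24, 2024 + 82 days = June 14, 2024. June 14, 2024 is a Friday, so no roll-forward applies.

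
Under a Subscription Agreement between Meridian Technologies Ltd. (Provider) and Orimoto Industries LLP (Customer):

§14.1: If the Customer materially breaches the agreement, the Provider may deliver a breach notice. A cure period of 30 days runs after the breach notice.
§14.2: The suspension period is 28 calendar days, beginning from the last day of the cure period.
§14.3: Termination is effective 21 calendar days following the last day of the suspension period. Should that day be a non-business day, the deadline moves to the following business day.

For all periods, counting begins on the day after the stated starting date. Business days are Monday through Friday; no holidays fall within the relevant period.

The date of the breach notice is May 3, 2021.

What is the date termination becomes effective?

The last day of the cure period: May 3, 2021 + 30 days = June 2, 2021.
The last day of the suspension period: June 2, 2021 + 28 days = June 30, 2021.
Adding 21 calendar days to June 30, 2021 gives July 21, 2021, which is the date termination becomes effective. July 21, 2021 is a Wednesday, so no roll-forward applies.

July 21, 2021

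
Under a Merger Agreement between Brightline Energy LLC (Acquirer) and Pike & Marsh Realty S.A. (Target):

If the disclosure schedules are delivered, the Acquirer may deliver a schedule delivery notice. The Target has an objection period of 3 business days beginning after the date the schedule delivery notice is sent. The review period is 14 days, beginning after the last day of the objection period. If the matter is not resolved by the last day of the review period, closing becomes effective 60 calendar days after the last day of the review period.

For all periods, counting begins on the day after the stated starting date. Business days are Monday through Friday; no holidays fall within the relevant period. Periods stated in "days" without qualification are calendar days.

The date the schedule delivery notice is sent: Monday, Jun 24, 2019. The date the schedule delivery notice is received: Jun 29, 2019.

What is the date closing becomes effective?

Sep 9, 2019

The last day of the objection period: counting 3 business days from Monday, Jun 24, 2019 (Jun 25, Jun 26, Jun 27, skipping weekends) reaches Thursday, Jun 27, 2019.
The last day of the review period: 14 calendar days after Jun 27, 2019 is Jul 11, 2019.
The date closing becomes effective: 60 calendar days after Jul 11, 2019 is Sep 9, 2019.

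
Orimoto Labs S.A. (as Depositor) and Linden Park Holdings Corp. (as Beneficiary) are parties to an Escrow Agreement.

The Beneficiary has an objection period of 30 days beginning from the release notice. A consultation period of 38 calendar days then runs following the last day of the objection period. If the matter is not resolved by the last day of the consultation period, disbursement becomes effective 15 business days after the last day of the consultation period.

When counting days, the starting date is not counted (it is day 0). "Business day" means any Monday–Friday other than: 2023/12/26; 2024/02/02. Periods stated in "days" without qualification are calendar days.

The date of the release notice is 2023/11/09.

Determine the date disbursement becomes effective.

Adding 30 calendar days to 2023/11/09 gives 2023/12/09, which is the last day of the objection period.
Adding 38 calendar days to 2023/12/09 gives 2024/01/16, which is the last day of the consultation period.
The date disbursement becomes effective: 15 business days after Tuesday, 2024/01/16, skipping weekends and the listed holiday on Feb 2 — Jan 17, Jan 18, Jan 19, Jan 22, …, Feb 5, Feb 6, Feb 7 — lands on Wednesday, 2024/02/07.

2024/02/07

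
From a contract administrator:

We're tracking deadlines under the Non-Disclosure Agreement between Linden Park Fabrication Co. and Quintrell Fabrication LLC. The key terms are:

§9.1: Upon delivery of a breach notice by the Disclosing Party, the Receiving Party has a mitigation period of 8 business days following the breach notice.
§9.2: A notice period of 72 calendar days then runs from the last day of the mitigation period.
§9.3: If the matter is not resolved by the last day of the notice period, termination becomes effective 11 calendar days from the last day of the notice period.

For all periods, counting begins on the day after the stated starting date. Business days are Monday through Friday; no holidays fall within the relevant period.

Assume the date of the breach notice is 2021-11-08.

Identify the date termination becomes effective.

2022-02-09

From Monday, 2021-11-08, 8 business days (Nov 9, Nov 10, Nov 11, Nov 12, Nov 15, Nov 16, Nov 17, Nov 18, skipping weekends) brings us to Thursday, 2021-11-18, which is the last day of the mitigation period.
The last day of the notice period: 2021-11-18 + 72 days = 2022-01-29.
Adding 11 calendar days to 2022-01-29 gives 2022-02-09, which is the date termination becomes effective.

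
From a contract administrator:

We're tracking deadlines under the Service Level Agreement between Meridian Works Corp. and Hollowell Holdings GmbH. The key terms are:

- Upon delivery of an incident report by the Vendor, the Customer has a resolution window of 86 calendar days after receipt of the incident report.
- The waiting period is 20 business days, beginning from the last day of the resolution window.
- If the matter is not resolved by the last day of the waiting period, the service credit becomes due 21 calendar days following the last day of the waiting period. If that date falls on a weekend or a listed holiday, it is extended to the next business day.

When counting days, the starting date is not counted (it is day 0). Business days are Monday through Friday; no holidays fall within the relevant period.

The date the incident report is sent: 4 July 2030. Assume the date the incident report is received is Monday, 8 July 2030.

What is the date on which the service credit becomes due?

20 November 2030

The last day of the resolution window: 8 July 2030 + 86 days = 2 October 2030.
The last day of the waiting period: 20 business days after Wednesday, 2 October 2030, skipping weekends — Oct 3, Oct 4, Oct 7, Oct 8, …, Oct 28, Oct 29, Oct 30 — lands on Wednesday, 30 October 2030.
Adding 21 calendar days to 30 October 2030 gives 20 November 2030, which is the date on which the service credit becomes due. 20 November 2030 is a Wednesday, so no roll-forward applies.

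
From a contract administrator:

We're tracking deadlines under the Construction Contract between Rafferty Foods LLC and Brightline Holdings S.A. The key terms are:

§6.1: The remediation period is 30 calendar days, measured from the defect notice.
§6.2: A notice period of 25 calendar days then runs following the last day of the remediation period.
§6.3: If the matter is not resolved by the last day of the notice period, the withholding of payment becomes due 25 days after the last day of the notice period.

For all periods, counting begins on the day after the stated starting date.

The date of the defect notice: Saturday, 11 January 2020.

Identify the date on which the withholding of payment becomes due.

31 March 2020

Adding 30 calendar days to 11 January 2020 gives 10 February 2020, which is the last day of the remediation period.
The last day of the notice period: 10 February 2020 + 25 days = 6 March 2020.
The date on which the withholding of payment becomes due: 6 March 2020 + 25 days = 31 March 2020.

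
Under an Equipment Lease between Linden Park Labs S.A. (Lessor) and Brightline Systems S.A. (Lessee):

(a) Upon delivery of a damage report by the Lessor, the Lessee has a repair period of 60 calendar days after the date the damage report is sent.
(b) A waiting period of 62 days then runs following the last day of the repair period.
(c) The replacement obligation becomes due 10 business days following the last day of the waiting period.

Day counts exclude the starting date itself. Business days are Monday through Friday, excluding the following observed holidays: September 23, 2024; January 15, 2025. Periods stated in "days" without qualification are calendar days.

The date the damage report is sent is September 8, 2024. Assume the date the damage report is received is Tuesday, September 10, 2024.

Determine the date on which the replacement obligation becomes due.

January 23, 2025

The last day of the repair period: 60 calendar days after September 8, 2024 is November 7, 2024.
The last day of the waiting period: November 7, 2024 + 62 days = January 8, 2025.
The date on which the replacement obligation becomes due: 10 business days after Wednesday, January 8, 2025, skipping weekends and the listed holiday on Jan 15 — Jan 9, Jan 10, Jan 13, Jan 14, Jan 16, Jan 17, Jan 20, Jan 21, Jan 22, Jan 23 — lands on Thursday, January 23, 2025.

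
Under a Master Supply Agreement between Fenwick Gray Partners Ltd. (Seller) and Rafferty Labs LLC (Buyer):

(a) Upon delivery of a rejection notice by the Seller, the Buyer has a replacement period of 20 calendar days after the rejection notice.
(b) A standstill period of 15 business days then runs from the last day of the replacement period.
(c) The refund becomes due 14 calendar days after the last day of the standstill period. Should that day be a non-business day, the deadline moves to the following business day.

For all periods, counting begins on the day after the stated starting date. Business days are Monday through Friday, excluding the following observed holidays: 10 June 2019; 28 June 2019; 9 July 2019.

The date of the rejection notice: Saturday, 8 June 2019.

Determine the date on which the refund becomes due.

Adding 20 calendar days to 8 June 2019 gives 28 June 2019, which is the last day of the replacement period.
From Friday, 28 June 2019, 15 business days (Jul 1, Jul 2, Jul 3, Jul 4, …, Jul 18, Jul 19, Jul 22, skipping weekends and the listed holiday on Jul 9) brings us to Monday, 22 July 2019, which is the last day of the standstill period.
Adding 14 calendar days to 22 July 2019 gives 5 August 2019, which is the date on which the refund becomes due. 5 August 2019 is a Monday and is not a listed holiday, so no roll-forward applies.

5 August 2019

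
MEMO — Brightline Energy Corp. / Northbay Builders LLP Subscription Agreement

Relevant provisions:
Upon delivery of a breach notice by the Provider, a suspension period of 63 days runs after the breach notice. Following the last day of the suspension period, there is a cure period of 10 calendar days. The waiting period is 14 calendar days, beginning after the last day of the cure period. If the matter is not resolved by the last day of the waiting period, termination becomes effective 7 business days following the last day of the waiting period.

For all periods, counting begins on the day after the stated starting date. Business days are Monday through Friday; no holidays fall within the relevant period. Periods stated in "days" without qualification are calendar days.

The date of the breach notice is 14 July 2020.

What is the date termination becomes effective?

20 October 2020

The last day of the suspension period: 63 calendar days after 14 July 2020 is 15 September 2020.
Adding 10 calendar days to 15 September 2020 gives 25 September 2020, which is the last day of the cure period.
The last day of the waiting period: 14 calendar days after 25 September 2020 is 9 October 2020.
The date termination becomes effective: counting 7 business days from Friday, 9 October 2020 (Oct 12, Oct 13, Oct 14, Oct 15, Oct 16, Oct 19, Oct 20, skipping weekends) reaches Tuesday, 20 October 2020.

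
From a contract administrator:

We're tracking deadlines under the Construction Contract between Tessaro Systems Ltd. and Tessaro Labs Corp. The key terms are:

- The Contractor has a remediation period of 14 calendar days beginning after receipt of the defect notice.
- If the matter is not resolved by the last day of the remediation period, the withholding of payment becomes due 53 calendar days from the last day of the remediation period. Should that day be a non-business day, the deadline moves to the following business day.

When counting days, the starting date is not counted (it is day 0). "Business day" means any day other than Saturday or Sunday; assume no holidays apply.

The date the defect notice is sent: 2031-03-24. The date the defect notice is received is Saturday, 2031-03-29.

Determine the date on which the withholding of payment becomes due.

2031-06-04

Adding 14 calendar days to 2031-03-29 gives 2031-04-12, which is the last day of the remediation period.
The date on which the withholding of payment becomes due: 53 calendar days after 2031-04-12 is 2031-06-04. 2031-06-04 is a Wednesday, so no roll-forward applies.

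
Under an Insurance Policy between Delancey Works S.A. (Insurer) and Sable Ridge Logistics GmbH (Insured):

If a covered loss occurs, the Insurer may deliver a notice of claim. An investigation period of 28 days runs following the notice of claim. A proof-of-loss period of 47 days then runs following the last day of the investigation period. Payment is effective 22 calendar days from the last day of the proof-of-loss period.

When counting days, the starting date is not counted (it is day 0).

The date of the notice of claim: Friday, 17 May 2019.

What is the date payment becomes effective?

The last day of the investigation period: 28 calendar days after 17 May 2019 is 14 June 2019.
Adding 47 calendar days to 14 June 2019 gives 31 July 2019, which is the last day of the proof-of-loss period.
The date payment becomes effective: 22 calendar days after 31 July 2019 is 22 August 2019.

22 August 2019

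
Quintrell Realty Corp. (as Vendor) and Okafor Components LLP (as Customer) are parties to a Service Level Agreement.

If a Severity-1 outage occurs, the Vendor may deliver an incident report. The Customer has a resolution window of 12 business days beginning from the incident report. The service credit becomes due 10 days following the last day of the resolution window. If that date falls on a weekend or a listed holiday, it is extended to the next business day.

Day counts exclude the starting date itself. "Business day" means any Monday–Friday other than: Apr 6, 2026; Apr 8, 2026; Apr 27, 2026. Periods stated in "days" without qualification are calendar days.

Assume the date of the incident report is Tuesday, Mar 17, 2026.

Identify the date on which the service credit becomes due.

Apr 13, 2026

The last day of the resolution window: counting 12 business days from Tuesday, Mar 17, 2026 (Mar 18, Mar 19, Mar 20, Mar 23, …, Mar 31, Apr 1, Apr 2, skipping weekends) reaches Thursday, Apr 2, 2026.
The date on which the service credit becomes due: 10 calendar days after Apr 2, 2026 is Apr 12, 2026. That falls on a Sunday, so it rolls to the next business day, Monday, Apr 13, 2026.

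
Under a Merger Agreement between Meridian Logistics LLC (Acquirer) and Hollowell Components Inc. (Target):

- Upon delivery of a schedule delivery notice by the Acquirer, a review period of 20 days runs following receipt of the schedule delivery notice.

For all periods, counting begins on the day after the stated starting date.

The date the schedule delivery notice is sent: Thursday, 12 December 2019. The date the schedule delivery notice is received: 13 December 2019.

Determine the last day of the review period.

The last day of the review period: 20 calendar days after 13 December 2019 is 2 January 2020.

2 January 2020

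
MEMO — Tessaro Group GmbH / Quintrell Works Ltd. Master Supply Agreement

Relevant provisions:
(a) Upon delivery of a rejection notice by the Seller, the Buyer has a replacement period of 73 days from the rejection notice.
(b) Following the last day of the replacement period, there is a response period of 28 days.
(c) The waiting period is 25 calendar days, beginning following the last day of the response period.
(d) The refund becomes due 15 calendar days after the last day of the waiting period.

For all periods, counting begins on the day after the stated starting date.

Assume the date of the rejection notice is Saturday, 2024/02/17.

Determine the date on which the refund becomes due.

Adding 73 calendar days to 2024/02/17 gives 2024/04/30, which is the last day of the replacement period.
The last day of the response period: 28 calendar days after 2024/04/30 is 2024/05/28.
The last day of the waiting period: 25 calendar days after 2024/05/28 is 2024/06/22.
The date on which the refund becomes due: 15 calendar days after 2024/06/22 is 2024/07/07.

2024/07/07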